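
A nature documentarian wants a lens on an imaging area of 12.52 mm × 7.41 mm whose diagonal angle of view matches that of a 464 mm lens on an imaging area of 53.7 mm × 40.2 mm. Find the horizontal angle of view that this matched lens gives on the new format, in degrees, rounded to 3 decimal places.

7.119°

Sensor diagonal = √(53.7² + 40.2²) = √4499.7300 ≈ 67.0800 mm.
Sensor diagonal = √(12.52² + 7.41²) = √211.6585 ≈ 14.5485 mm.
Equal diagonal AOV ⇒ f₂ = f₁ · 14.5485/67.0800 = 464 × 0.21688 ≈ 100.6335 mm.
Horizontal AOV on the new format = 2·arctan(12.52 / (2 × 100.6335)) = 2·arctan(0.06221) ≈ 7.1191°.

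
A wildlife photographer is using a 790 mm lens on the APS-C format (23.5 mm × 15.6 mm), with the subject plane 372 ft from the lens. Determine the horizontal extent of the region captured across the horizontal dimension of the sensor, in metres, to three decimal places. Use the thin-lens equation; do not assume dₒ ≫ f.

dₒ: 372 ft × 304.8 mm/ft = 113385.60 mm.
Similar triangles through the lens centre give W/dₒ = w/dᵢ; with 1/f = 1/dₒ + 1/dᵢ this gives W = w·(dₒ − f)/f.
W = 23.5 mm × (113386 − 790) / 790 = 23.5 × 142.5261 ≈ 3349.363 mm = 3.34936 m.

3.349 m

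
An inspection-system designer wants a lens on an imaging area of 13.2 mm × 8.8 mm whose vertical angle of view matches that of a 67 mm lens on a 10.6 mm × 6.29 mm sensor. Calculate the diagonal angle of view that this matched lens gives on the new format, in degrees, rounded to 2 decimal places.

9.67°

Equal vertical AOV ⇒ f₂ = f₁ · 8.8/6.29 = 67 × 1.39905 ≈ 93.7361 mm.
Sensor diagonal = √(13.2² + 8.8²) = √251.6800 ≈ 15.8644 mm.
Diagonal AOV on the new format = 2·arctan(15.8644 / (2 × 93.7361)) = 2·arctan(0.08462) ≈ 9.6740°.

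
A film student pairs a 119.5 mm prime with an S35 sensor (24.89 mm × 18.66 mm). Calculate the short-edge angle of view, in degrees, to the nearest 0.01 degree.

Angle of view α = 2·arctan(h/2f) with h = 18.66 mm and f = 119.5 mm.
h/2f = 0.07808; arctan(0.07808) ≈ 4.4643°, so α ≈ 8.9287°.

8.93°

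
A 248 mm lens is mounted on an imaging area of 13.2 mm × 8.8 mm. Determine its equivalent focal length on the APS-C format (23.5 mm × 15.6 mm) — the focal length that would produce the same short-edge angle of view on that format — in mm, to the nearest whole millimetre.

440 mm

Equal angle of view means equal height/f ratio, so f₂ = f₁ · (height₂/height₁) = 248 × 15.6/8.8.
f₂ = 248 × 1.77273 ≈ 439.636 mm.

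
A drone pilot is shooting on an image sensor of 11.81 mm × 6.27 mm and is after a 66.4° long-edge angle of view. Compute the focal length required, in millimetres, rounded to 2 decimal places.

From α = 2·arctan(w/2f) we get f = w / (2·tan(α/2)).
With w = 11.81 mm and α/2 = 33.2°, tan(α/2) ≈ 0.65438, so f ≈ 11.81 / 1.30876 ≈ 9.0238 mm.

9.02 mm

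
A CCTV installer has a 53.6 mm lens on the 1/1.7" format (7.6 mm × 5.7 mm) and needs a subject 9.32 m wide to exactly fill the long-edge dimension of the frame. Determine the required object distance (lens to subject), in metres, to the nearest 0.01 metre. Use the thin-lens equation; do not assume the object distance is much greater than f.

W: 9.32 m = 9320 mm.
Magnification m = w/W = dᵢ/dₒ; combined with 1/f = 1/dₒ + 1/dᵢ this gives dₒ = f·(1 + W/w).
dₒ = 53.6 mm × (1 + 9320/7.6) = 53.6 × 1227.3158 ≈ 65784.126 mm = 65.7841 m.

65.78 m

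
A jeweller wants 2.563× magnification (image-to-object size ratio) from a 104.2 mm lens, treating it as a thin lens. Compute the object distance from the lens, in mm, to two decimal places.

144.86 mm

With m = dᵢ/dₒ and 1/f = 1/dₒ + 1/dᵢ, substituting dᵢ = m·dₒ gives 1/f = (1 + 1/m)/dₒ, hence dₒ = f·(1 + 1/m).
dₒ = 104.2 × (1 + 1/2.563) = 104.2 × 1.39017 ≈ 144.855 mm.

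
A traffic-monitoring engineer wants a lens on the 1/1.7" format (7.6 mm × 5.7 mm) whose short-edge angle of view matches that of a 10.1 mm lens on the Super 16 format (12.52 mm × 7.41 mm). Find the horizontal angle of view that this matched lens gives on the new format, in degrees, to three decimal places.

52.127°

Equal short-edge AOV ⇒ f₂ = f₁ · 5.7/7.41 = 10.1 × 0.76923 ≈ 7.7692 mm.
Horizontal AOV on the new format = 2·arctan(7.6 / (2 × 7.7692)) = 2·arctan(0.48911) ≈ 52.1273°.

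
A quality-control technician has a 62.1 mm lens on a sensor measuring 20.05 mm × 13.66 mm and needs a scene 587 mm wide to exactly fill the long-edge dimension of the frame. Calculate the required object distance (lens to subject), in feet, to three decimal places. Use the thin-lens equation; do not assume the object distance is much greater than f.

Magnification m = w/W = dᵢ/dₒ; combined with 1/f = 1/dₒ + 1/dᵢ this gives dₒ = f·(1 + W/w).
dₒ = 62.1 mm × (1 + 587/20.05) = 62.1 × 30.2768 ≈ 1880.190 mm = 1880.190/304.8 ft = 6.1686 ft.

6.169 ft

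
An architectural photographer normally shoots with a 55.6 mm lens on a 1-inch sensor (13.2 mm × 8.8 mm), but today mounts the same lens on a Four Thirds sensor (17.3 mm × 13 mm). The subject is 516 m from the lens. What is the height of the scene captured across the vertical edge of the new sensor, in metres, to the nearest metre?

The focal length stays 55.6 mm; the relevant sensor dimension is now h = 13 mm. Object distance dₒ = 516 m = 516000 mm.
Thin-lens field height W = h·(dₒ − f)/f = 13 × (516000 − 55.6)/55.6 ≈ 120634.482 mm = 120.634 m.

121 m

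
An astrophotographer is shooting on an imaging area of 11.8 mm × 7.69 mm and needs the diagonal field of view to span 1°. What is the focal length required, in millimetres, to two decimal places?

806.97 mm

Sensor diagonal = √(11.8² + 7.69²) = √198.3761 ≈ 14.0846 mm.
From α = 2·arctan(d/2f) we get f = d / (2·tan(α/2)).
With d = 14.0846 mm and α/2 = 0.5°, tan(α/2) ≈ 0.00873, so f ≈ 14.0846 / 0.01745 ≈ 806.9679 mm.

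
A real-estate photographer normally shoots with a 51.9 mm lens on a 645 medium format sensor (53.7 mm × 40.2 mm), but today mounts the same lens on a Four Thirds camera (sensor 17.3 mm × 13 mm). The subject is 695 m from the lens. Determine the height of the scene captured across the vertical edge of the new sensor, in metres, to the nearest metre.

The focal length stays 51.9 mm; the relevant sensor dimension is now h = 13 mm. Object distance dₒ = 695 m = 695000 mm.
Thin-lens field height W = h·(dₒ − f)/f = 13 × (695000 − 51.9)/51.9 ≈ 174071.778 mm = 174.072 m.

174 m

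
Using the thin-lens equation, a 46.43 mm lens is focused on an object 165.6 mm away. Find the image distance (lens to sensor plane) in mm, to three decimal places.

1/dᵢ = 1/f − 1/dₒ = 1/46.43 − 1/165.6 = 0.0154992 mm⁻¹.
dᵢ = 1/0.0154992 ≈ 64.5197 mm.

64.520 mm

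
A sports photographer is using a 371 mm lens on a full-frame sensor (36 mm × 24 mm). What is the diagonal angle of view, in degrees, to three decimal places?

Sensor diagonal = √(36² + 24²) = √1872.0000 ≈ 43.2666 mm.
Angle of view α = 2·arctan(d/2f) with d = 43.2666 mm and f = 371 mm.
d/2f = 0.05831; arctan(0.05831) ≈ 3.3372°, so α ≈ 6.6744°.

6.674°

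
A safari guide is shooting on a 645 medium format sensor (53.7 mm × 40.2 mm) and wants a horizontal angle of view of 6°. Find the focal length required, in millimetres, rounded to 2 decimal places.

512.33 mm

From α = 2·arctan(w/2f) we get f = w / (2·tan(α/2)).
With w = 53.7 mm and α/2 = 3°, tan(α/2) ≈ 0.05241, so f ≈ 53.7 / 0.10482 ≈ 512.3285 mm.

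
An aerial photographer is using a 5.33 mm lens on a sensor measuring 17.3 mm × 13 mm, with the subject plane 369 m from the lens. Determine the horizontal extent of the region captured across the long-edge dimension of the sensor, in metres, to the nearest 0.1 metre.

dₒ: 369 m = 369000 mm.
Similar triangles through the lens centre give W/dₒ = w/dᵢ; with 1/f = 1/dₒ + 1/dᵢ this gives W = w·(dₒ − f)/f.
W = 17.3 mm × (369000 − 5.33) / 5.33 = 17.3 × 69229.7692 ≈ 1197675.008 mm = 1197.68 m.

1197.7 m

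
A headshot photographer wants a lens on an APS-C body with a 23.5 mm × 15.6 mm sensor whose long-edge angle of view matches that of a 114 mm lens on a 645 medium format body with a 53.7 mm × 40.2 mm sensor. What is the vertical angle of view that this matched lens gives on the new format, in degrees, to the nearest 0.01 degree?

Equal long-edge AOV ⇒ f₂ = f₁ · 23.5/53.7 = 114 × 0.43762 ≈ 49.8883 mm.
Vertical AOV on the new format = 2·arctan(15.6 / (2 × 49.8883)) = 2·arctan(0.15635) ≈ 17.7724°.

17.77°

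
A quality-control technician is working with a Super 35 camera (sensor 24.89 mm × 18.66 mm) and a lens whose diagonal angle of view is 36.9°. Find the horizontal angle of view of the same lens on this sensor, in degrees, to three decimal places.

Sensor diagonal = √(24.89² + 18.66²) = √967.7077 ≈ 31.1080 mm.
From the diagonal AOV: f = 31.1080 / (2·tan(18.45°)) = 31.1080 / 0.66725 ≈ 46.6212 mm.
Horizontal AOV = 2·arctan(24.89 / (2 × 46.6212)) = 2·arctan(0.26694) ≈ 29.8919°.

29.892°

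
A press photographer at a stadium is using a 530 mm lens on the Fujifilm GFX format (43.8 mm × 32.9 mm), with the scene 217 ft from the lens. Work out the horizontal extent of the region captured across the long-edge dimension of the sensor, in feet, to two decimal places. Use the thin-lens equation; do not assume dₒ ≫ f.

dₒ: 217 ft × 304.8 mm/ft = 66141.60 mm.
Similar triangles through the lens centre give W/dₒ = w/dᵢ; with 1/f = 1/dₒ + 1/dᵢ this gives W = w·(dₒ − f)/f.
W = 43.8 mm × (66141.6 − 530) / 530 = 43.8 × 123.7955 ≈ 5422.241 mm = 5422.241/304.8 ft = 17.7895 ft.

17.79 ft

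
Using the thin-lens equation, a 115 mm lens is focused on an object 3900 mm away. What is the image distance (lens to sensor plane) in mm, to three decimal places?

1/dᵢ = 1/f − 1/dₒ = 1/115 − 1/3900 = 0.0084392 mm⁻¹.
dᵢ = 1/0.0084392 ≈ 118.4941 mm.

118.494 mm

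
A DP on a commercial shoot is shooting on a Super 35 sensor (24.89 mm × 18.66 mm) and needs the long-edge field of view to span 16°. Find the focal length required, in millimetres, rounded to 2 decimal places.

88.55 mm

From α = 2·arctan(w/2f) we get f = w / (2·tan(α/2)).
With w = 24.89 mm and α/2 = 8°, tan(α/2) ≈ 0.14054, so f ≈ 24.89 / 0.28108 ≈ 88.5508 mm.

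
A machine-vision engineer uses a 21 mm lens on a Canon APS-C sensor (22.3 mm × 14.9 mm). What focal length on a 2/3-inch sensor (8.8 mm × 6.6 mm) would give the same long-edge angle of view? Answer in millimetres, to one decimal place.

8.3 mm

Equal angle of view means equal width/f ratio, so f₂ = f₁ · (width₂/width₁) = 21 × 8.8/22.3.
f₂ = 21 × 0.39462 ≈ 8.287 mm.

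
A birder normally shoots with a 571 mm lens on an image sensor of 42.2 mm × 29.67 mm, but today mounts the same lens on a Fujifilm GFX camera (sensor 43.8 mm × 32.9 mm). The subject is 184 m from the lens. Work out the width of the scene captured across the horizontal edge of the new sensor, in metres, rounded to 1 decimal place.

The focal length stays 571 mm; the relevant sensor dimension is now w = 43.8 mm. Object distance dₒ = 184 m = 184000 mm.
Thin-lens field width W = w·(dₒ − f)/f = 43.8 × (184000 − 571)/571 ≈ 14070.386 mm = 14.0704 m.

14.1 m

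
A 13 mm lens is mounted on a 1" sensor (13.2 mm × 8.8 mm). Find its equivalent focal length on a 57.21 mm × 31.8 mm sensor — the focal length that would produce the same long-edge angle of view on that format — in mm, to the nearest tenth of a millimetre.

Equal angle of view means equal width/f ratio, so f₂ = f₁ · (width₂/width₁) = 13 × 57.21/13.2.
f₂ = 13 × 4.33409 ≈ 56.343 mm.

56.3 mm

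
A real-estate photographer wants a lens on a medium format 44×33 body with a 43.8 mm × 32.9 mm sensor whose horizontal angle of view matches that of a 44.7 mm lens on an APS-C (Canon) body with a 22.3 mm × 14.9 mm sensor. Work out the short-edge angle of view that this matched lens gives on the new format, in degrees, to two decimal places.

Equal horizontal AOV ⇒ f₂ = f₁ · 43.8/22.3 = 44.7 × 1.96413 ≈ 87.7964 mm.
Short-edge AOV on the new format = 2·arctan(32.9 / (2 × 87.7964)) = 2·arctan(0.18737) ≈ 21.2244°.

21.22°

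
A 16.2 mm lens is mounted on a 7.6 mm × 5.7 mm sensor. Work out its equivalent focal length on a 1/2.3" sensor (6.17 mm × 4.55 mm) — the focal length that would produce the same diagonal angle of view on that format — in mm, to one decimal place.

13.1 mm

Sensor diagonal = √(7.6² + 5.7²) = √90.2500 ≈ 9.5000 mm.
Sensor diagonal = √(6.17² + 4.55²) = √58.7714 ≈ 7.6663 mm.
Equal angle of view means equal diagonal/f ratio, so f₂ = f₁ · (diagonal₂/diagonal₁) = 16.2 × 7.6663/9.5000.
f₂ = 16.2 × 0.80697 ≈ 13.073 mm.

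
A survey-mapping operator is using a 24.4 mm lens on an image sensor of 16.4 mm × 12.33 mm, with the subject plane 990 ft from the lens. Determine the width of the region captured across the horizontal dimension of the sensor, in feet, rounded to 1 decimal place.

dₒ: 990 ft × 304.8 mm/ft = 301751.99 mm.
Similar triangles through the lens centre give W/dₒ = w/dᵢ; with 1/f = 1/dₒ + 1/dᵢ this gives W = w·(dₒ − f)/f.
W = 16.4 mm × (301752 − 24.4) / 24.4 = 16.4 × 12365.8849 ≈ 202800.512 mm = 202800.512/304.8 ft = 665.356 ft.

665.4 ft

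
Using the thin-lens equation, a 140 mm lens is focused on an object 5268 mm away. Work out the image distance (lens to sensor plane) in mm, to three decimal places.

143.822 mm

1/dᵢ = 1/f − 1/dₒ = 1/140 − 1/5268 = 0.0069530 mm⁻¹.
dᵢ = 1/0.0069530 ≈ 143.8222 mm.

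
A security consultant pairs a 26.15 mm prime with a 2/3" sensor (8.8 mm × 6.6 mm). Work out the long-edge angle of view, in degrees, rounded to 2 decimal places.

19.10°

Angle of view α = 2·arctan(w/2f) with w = 8.8 mm and f = 26.15 mm.
w/2f = 0.16826; arctan(0.16826) ≈ 9.5511°, so α ≈ 19.1023°.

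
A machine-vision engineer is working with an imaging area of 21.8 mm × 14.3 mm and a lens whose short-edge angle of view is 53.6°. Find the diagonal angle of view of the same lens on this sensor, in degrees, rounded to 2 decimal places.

From the short-edge AOV: f = 14.3 / (2·tan(26.8°)) = 14.3 / 1.01027 ≈ 14.1546 mm.
Sensor diagonal = √(21.8² + 14.3²) = √679.7300 ≈ 26.0716 mm.
Diagonal AOV = 2·arctan(26.0716 / (2 × 14.1546)) = 2·arctan(0.92096) ≈ 85.2877°.

85.29°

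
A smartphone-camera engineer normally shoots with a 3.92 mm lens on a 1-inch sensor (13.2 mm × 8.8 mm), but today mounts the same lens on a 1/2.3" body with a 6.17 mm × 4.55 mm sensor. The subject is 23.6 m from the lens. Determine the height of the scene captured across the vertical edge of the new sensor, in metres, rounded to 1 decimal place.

27.4 m

The focal length stays 3.92 mm; the relevant sensor dimension is now h = 4.55 mm. Object distance dₒ = 23.6 m = 23600 mm.
Thin-lens field height W = h·(dₒ − f)/f = 4.55 × (23600 − 3.92)/3.92 ≈ 27388.307 mm = 27.3883 m.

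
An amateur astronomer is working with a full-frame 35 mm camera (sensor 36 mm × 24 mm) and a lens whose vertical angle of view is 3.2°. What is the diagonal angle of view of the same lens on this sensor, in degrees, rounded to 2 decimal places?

From the vertical AOV: f = 24 / (2·tan(1.6°)) = 24 / 0.05587 ≈ 429.6066 mm.
Sensor diagonal = √(36² + 24²) = √1872.0000 ≈ 43.2666 mm.
Diagonal AOV = 2·arctan(43.2666 / (2 × 429.6066)) = 2·arctan(0.05036) ≈ 5.7655°.

5.77°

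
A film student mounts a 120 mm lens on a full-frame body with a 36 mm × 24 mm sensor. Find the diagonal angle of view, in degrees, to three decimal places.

20.439°

Sensor diagonal = √(36² + 24²) = √1872.0000 ≈ 43.2666 mm.
Angle of view α = 2·arctan(d/2f) with d = 43.2666 mm and f = 120 mm.
d/2f = 0.18028; arctan(0.18028) ≈ 10.2194°, so α ≈ 20.4388°.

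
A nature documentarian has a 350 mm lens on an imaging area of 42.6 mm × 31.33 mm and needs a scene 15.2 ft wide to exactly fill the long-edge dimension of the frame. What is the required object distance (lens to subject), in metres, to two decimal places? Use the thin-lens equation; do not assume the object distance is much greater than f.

W: 15.2 ft × 304.8 mm/ft = 4632.96 mm.
Magnification m = w/W = dᵢ/dₒ; combined with 1/f = 1/dₒ + 1/dᵢ this gives dₒ = f·(1 + W/w).
dₒ = 350 mm × (1 + 4632.96/42.6) = 350 × 109.7549 ≈ 38414.224 mm = 38.4142 m.

38.41 m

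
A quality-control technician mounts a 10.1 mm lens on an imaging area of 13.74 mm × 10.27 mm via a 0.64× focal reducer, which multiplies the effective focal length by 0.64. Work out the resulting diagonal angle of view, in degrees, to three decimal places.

Effective focal length f = 10.1 × 0.64 = 6.464 mm.
Sensor diagonal = √(13.74² + 10.27²) = √294.2605 ≈ 17.1540 mm.
α = 2·arctan(17.154 / (2 × 6.464)) = 2·arctan(1.32689) ≈ 105.9935°.

105.994°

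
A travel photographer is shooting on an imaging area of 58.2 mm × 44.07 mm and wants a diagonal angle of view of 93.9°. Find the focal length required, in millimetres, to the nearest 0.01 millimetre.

34.10 mm

Sensor diagonal = √(58.2² + 44.07²) = √5329.4049 ≈ 73.0028 mm.
From α = 2·arctan(d/2f) we get f = d / (2·tan(α/2)).
With d = 73.0028 mm and α/2 = 46.95°, tan(α/2) ≈ 1.07049, so f ≈ 73.0028 / 2.14099 ≈ 34.0977 mm.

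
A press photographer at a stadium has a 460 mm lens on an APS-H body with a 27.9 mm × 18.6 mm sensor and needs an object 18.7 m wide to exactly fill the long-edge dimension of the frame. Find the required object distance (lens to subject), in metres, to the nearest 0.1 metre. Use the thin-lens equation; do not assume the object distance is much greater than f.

308.8 m

W: 18.7 m = 18700 mm.
Magnification m = w/W = dᵢ/dₒ; combined with 1/f = 1/dₒ + 1/dᵢ this gives dₒ = f·(1 + W/w).
dₒ = 460 mm × (1 + 18700/27.9) = 460 × 671.2509 ≈ 308775.412 mm = 308.775 m.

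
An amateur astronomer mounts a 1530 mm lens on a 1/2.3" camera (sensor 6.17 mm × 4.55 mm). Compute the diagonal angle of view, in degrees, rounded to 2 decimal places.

Sensor diagonal = √(6.17² + 4.55²) = √58.7714 ≈ 7.6663 mm.
Angle of view α = 2·arctan(d/2f) with d = 7.6663 mm and f = 1530 mm.
d/2f = 0.00251; arctan(0.00251) ≈ 0.1435°, so α ≈ 0.2871°.

0.29°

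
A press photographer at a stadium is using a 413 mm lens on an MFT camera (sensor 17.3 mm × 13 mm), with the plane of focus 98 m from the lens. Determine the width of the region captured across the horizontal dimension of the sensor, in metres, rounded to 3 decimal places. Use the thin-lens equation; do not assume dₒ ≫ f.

dₒ: 98 m = 98000 mm.
Similar triangles through the lens centre give W/dₒ = w/dᵢ; with 1/f = 1/dₒ + 1/dᵢ this gives W = w·(dₒ − f)/f.
W = 17.3 mm × (98000 − 413) / 413 = 17.3 × 236.2881 ≈ 4087.785 mm = 4.08778 m.

4.088 m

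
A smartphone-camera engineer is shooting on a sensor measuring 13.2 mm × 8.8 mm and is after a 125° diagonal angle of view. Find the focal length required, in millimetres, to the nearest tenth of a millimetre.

4.1 mm

Sensor diagonal = √(13.2² + 8.8²) = √251.6800 ≈ 15.8644 mm.
From α = 2·arctan(d/2f) we get f = d / (2·tan(α/2)).
With d = 15.8644 mm and α/2 = 62.5°, tan(α/2) ≈ 1.92098, so f ≈ 15.8644 / 3.84196 ≈ 4.1292 mm.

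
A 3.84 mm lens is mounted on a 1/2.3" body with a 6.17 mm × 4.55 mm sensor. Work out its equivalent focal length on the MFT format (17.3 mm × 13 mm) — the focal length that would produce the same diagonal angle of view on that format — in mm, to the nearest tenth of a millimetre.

10.8 mm

Sensor diagonal = √(6.17² + 4.55²) = √58.7714 ≈ 7.6663 mm.
Sensor diagonal = √(17.3² + 13²) = √468.2900 ≈ 21.6400 mm.
Equal angle of view means equal diagonal/f ratio, so f₂ = f₁ · (diagonal₂/diagonal₁) = 3.84 × 21.6400/7.6663.
f₂ = 3.84 × 2.82276 ≈ 10.839 mm.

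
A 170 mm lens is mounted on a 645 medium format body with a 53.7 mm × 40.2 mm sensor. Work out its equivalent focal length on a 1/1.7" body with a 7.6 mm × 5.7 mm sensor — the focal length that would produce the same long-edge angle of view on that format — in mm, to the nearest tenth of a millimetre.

24.1 mm

Equal angle of view means equal width/f ratio, so f₂ = f₁ · (width₂/width₁) = 170 × 7.6/53.7.
f₂ = 170 × 0.14153 ≈ 24.060 mm.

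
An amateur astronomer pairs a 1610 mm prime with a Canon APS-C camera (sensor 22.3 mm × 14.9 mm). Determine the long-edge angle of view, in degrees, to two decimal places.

Angle of view α = 2·arctan(w/2f) with w = 22.3 mm and f = 1610 mm.
w/2f = 0.00693; arctan(0.00693) ≈ 0.3968°, so α ≈ 0.7936°.

0.79°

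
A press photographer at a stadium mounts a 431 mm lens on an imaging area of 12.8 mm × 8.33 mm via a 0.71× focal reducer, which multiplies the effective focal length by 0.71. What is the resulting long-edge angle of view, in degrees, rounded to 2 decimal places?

Effective focal length f = 431 × 0.71 = 306.01 mm.
α = 2·arctan(12.8 / (2 × 306.01)) = 2·arctan(0.02091) ≈ 2.3963°.

2.40°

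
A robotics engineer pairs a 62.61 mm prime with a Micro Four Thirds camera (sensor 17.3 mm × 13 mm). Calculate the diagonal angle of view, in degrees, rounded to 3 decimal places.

Sensor diagonal = √(17.3² + 13²) = √468.2900 ≈ 21.6400 mm.
Angle of view α = 2·arctan(d/2f) with d = 21.6400 mm and f = 62.61 mm.
d/2f = 0.17282; arctan(0.17282) ≈ 9.8048°, so α ≈ 19.6096°.

19.610°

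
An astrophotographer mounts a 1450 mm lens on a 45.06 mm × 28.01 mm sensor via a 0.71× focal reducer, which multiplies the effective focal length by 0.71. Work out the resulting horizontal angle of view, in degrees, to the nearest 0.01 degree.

Effective focal length f = 1450 × 0.71 = 1029.5 mm.
α = 2·arctan(45.06 / (2 × 1029.5)) = 2·arctan(0.02188) ≈ 2.5074°.

2.51°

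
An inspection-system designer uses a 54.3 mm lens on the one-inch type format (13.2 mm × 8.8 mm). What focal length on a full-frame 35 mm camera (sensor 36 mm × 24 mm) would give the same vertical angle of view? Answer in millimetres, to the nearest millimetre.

148 mm

Equal angle of view means equal height/f ratio, so f₂ = f₁ · (height₂/height₁) = 54.3 × 24/8.8.
f₂ = 54.3 × 2.72727 ≈ 148.091 mm.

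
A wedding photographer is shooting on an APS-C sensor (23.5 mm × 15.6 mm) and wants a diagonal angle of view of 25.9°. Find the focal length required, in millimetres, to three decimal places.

Sensor diagonal = √(23.5² + 15.6²) = √795.6100 ≈ 28.2066 mm.
From α = 2·arctan(d/2f) we get f = d / (2·tan(α/2)).
With d = 28.2066 mm and α/2 = 12.95°, tan(α/2) ≈ 0.22995, so f ≈ 28.2066 / 0.45990 ≈ 61.3322 mm.

61.332 mm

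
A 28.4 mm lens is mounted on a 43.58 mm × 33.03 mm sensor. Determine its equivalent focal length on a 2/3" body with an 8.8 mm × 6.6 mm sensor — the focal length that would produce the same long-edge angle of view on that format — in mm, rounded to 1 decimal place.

5.7 mm

Equal angle of view means equal width/f ratio, so f₂ = f₁ · (width₂/width₁) = 28.4 × 8.8/43.58.
f₂ = 28.4 × 0.20193 ≈ 5.735 mm.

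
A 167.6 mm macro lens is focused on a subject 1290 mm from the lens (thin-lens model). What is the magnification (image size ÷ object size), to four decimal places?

0.1493×

Thin lens: 1/f = 1/dₒ + 1/dᵢ → 1/dᵢ = 1/167.6 − 1/1290 = 0.0051914 mm⁻¹, so dᵢ ≈ 192.6265 mm.
Magnification m = dᵢ/dₒ = 192.6265/1290 ≈ 0.14932.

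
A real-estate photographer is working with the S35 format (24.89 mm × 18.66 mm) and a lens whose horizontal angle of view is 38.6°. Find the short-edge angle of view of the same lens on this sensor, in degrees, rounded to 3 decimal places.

29.421°

From the horizontal AOV: f = 24.89 / (2·tan(19.3°)) = 24.89 / 0.70039 ≈ 35.5373 mm.
Short-edge AOV = 2·arctan(18.66 / (2 × 35.5373)) = 2·arctan(0.26254) ≈ 29.4210°.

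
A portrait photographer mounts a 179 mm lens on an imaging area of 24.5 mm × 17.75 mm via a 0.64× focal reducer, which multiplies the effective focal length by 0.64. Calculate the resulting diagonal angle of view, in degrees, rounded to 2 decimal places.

Effective focal length f = 179 × 0.64 = 114.56 mm.
Sensor diagonal = √(24.5² + 17.75²) = √915.3125 ≈ 30.2541 mm.
α = 2·arctan(30.254 / (2 × 114.56)) = 2·arctan(0.13204) ≈ 15.0442°.

15.04°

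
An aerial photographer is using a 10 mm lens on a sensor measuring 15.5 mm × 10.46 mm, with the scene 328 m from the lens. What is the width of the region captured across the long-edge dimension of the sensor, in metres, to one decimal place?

508.4 m

dₒ: 328 m = 328000 mm.
Similar triangles through the lens centre give W/dₒ = w/dᵢ; with 1/f = 1/dₒ + 1/dᵢ this gives W = w·(dₒ − f)/f.
W = 15.5 mm × (328000 − 10) / 10 = 15.5 × 32799.0000 ≈ 508384.500 mm = 508.385 m.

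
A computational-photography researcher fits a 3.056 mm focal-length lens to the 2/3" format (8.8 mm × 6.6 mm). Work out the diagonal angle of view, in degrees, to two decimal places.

121.88°

Sensor diagonal = √(8.8² + 6.6²) = √121.0000 ≈ 11.0000 mm.
Angle of view α = 2·arctan(d/2f) with d = 11.0000 mm and f = 3.056 mm.
d/2f = 1.79974; arctan(1.79974) ≈ 60.9419°, so α ≈ 121.8837°.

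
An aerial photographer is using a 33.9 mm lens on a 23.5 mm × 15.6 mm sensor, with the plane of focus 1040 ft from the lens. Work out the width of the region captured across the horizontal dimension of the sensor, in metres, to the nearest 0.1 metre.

219.7 m

dₒ: 1040 ft × 304.8 mm/ft = 316991.99 mm.
Similar triangles through the lens centre give W/dₒ = w/dᵢ; with 1/f = 1/dₒ + 1/dᵢ this gives W = w·(dₒ − f)/f.
W = 23.5 mm × (316992 − 33.9) / 33.9 = 23.5 × 9349.7962 ≈ 219720.210 mm = 219.72 m.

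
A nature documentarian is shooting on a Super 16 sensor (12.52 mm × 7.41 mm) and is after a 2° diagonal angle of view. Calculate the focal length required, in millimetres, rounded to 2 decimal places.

416.74 mm

Sensor diagonal = √(12.52² + 7.41²) = √211.6585 ≈ 14.5485 mm.
From α = 2·arctan(d/2f) we get f = d / (2·tan(α/2)).
With d = 14.5485 mm and α/2 = 1°, tan(α/2) ≈ 0.01746, so f ≈ 14.5485 / 0.03491 ≈ 416.7412 mm.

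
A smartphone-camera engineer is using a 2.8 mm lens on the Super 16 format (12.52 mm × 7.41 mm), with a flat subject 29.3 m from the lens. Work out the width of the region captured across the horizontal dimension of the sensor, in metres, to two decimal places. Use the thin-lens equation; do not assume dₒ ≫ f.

dₒ: 29.3 m = 29300 mm.
Similar triangles through the lens centre give W/dₒ = w/dᵢ; with 1/f = 1/dₒ + 1/dᵢ this gives W = w·(dₒ − f)/f.
W = 12.52 mm × (29300 − 2.8) / 2.8 = 12.52 × 10463.2857 ≈ 131000.337 mm = 131 m.

131.00 m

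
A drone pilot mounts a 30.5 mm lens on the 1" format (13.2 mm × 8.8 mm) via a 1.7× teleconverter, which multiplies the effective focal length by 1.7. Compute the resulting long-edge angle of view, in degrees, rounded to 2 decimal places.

Effective focal length f = 30.5 × 1.7 = 51.85 mm.
α = 2·arctan(13.2 / (2 × 51.85)) = 2·arctan(0.12729) ≈ 14.5084°.

14.51°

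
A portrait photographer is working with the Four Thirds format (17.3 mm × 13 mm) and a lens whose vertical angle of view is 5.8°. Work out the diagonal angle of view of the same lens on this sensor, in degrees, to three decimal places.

From the vertical AOV: f = 13 / (2·tan(2.9°)) = 13 / 0.10132 ≈ 128.3119 mm.
Sensor diagonal = √(17.3² + 13²) = √468.2900 ≈ 21.6400 mm.
Diagonal AOV = 2·arctan(21.6400 / (2 × 128.3119)) = 2·arctan(0.08433) ≈ 9.6402°.

9.640°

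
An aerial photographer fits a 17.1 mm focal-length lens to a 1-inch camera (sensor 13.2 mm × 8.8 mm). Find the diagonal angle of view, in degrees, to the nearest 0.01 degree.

49.77°

Sensor diagonal = √(13.2² + 8.8²) = √251.6800 ≈ 15.8644 mm.
Angle of view α = 2·arctan(d/2f) with d = 15.8644 mm and f = 17.1 mm.
d/2f = 0.46387; arctan(0.46387) ≈ 24.8853°, so α ≈ 49.7705°.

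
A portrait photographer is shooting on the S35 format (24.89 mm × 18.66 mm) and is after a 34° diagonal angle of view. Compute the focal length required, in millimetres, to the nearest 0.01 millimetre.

50.87 mm

Sensor diagonal = √(24.89² + 18.66²) = √967.7077 ≈ 31.1080 mm.
From α = 2·arctan(d/2f) we get f = d / (2·tan(α/2)).
With d = 31.1080 mm and α/2 = 17°, tan(α/2) ≈ 0.30573, so f ≈ 31.1080 / 0.61146 ≈ 50.8748 mm.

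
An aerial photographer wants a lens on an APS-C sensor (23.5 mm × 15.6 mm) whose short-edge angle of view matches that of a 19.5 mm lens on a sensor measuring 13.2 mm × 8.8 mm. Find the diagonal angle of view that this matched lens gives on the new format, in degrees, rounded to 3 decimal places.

Equal short-edge AOV ⇒ f₂ = f₁ · 15.6/8.8 = 19.5 × 1.77273 ≈ 34.5682 mm.
Sensor diagonal = √(23.5² + 15.6²) = √795.6100 ≈ 28.2066 mm.
Diagonal AOV on the new format = 2·arctan(28.2066 / (2 × 34.5682)) = 2·arctan(0.40798) ≈ 44.3894°.

44.389°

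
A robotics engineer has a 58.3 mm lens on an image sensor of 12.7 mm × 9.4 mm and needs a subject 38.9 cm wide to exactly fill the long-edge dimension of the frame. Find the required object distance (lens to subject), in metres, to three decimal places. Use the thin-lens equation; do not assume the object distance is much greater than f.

1.844 m

W: 38.9 cm = 389 mm.
Magnification m = w/W = dᵢ/dₒ; combined with 1/f = 1/dₒ + 1/dᵢ this gives dₒ = f·(1 + W/w).
dₒ = 58.3 mm × (1 + 389/12.7) = 58.3 × 31.6299 ≈ 1844.024 mm = 1.84402 m.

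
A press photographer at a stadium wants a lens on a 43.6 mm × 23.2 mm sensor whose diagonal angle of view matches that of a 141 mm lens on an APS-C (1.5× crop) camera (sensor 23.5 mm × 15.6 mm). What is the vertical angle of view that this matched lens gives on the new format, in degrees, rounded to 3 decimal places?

5.380°

Sensor diagonal = √(23.5² + 15.6²) = √795.6100 ≈ 28.2066 mm.
Sensor diagonal = √(43.6² + 23.2²) = √2439.2000 ≈ 49.3883 mm.
Equal diagonal AOV ⇒ f₂ = f₁ · 49.3883/28.2066 = 141 × 1.75095 ≈ 246.8839 mm.
Vertical AOV on the new format = 2·arctan(23.2 / (2 × 246.8839)) = 2·arctan(0.04699) ≈ 5.3802°.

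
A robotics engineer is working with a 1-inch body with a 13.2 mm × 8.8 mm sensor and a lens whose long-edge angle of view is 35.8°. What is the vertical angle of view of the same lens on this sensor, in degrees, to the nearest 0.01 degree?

24.30°

From the long-edge AOV: f = 13.2 / (2·tan(17.9°)) = 13.2 / 0.64598 ≈ 20.4340 mm.
Vertical AOV = 2·arctan(8.8 / (2 × 20.4340)) = 2·arctan(0.21533) ≈ 24.3036°.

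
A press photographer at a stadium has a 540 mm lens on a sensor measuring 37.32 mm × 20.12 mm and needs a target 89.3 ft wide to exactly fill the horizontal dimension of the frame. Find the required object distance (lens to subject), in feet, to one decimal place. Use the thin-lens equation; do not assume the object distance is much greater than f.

W: 89.3 ft × 304.8 mm/ft = 27218.64 mm.
Magnification m = w/W = dᵢ/dₒ; combined with 1/f = 1/dₒ + 1/dᵢ this gives dₒ = f·(1 + W/w).
dₒ = 540 mm × (1 + 27218.6/37.32) = 540 × 730.3312 ≈ 394378.830 mm = 394378.830/304.8 ft = 1293.89 ft.

1293.9 ft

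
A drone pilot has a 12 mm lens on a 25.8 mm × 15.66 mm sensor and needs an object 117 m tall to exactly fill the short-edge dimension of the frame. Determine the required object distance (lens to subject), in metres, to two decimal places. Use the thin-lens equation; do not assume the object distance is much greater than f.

W: 117 m = 117000 mm.
Magnification m = h/W = dᵢ/dₒ; combined with 1/f = 1/dₒ + 1/dᵢ this gives dₒ = f·(1 + W/h).
dₒ = 12 mm × (1 + 117000/15.66) = 12 × 7472.2644 ≈ 89667.172 mm = 89.6672 m.

89.67 m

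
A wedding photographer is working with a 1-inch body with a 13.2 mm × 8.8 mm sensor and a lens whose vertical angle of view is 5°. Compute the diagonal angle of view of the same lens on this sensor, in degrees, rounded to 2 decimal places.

From the vertical AOV: f = 8.8 / (2·tan(2.5°)) = 8.8 / 0.08732 ≈ 100.7766 mm.
Sensor diagonal = √(13.2² + 8.8²) = √251.6800 ≈ 15.8644 mm.
Diagonal AOV = 2·arctan(15.8644 / (2 × 100.7766)) = 2·arctan(0.07871) ≈ 9.0010°.

9.00°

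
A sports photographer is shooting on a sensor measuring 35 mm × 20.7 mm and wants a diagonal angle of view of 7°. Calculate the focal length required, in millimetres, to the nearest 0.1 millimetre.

Sensor diagonal = √(35² + 20.7²) = √1653.4900 ≈ 40.6631 mm.
From α = 2·arctan(d/2f) we get f = d / (2·tan(α/2)).
With d = 40.6631 mm and α/2 = 3.5°, tan(α/2) ≈ 0.06116, so f ≈ 40.6631 / 0.12233 ≈ 332.4181 mm.

332.4 mm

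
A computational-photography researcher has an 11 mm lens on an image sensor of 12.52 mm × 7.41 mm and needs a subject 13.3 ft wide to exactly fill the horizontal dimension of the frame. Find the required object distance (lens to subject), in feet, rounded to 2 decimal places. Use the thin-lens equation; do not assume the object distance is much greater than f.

11.72 ft

W: 13.3 ft × 304.8 mm/ft = 4053.84 mm.
Magnification m = w/W = dᵢ/dₒ; combined with 1/f = 1/dₒ + 1/dᵢ this gives dₒ = f·(1 + W/w).
dₒ = 11 mm × (1 + 4053.84/12.52) = 11 × 324.7891 ≈ 3572.680 mm = 3572.680/304.8 ft = 11.7214 ft.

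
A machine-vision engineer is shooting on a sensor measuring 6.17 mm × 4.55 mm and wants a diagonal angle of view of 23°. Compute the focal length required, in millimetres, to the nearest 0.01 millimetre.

18.84 mm

Sensor diagonal = √(6.17² + 4.55²) = √58.7714 ≈ 7.6663 mm.
From α = 2·arctan(d/2f) we get f = d / (2·tan(α/2)).
With d = 7.6663 mm and α/2 = 11.5°, tan(α/2) ≈ 0.20345, so f ≈ 7.6663 / 0.40690 ≈ 18.8404 mm.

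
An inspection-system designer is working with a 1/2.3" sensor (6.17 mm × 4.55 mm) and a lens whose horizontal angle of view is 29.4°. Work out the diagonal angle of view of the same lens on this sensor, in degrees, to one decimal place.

36.1°

From the horizontal AOV: f = 6.17 / (2·tan(14.7°)) = 6.17 / 0.52469 ≈ 11.7593 mm.
Sensor diagonal = √(6.17² + 4.55²) = √58.7714 ≈ 7.6663 mm.
Diagonal AOV = 2·arctan(7.6663 / (2 × 11.7593)) = 2·arctan(0.32596) ≈ 36.1083°.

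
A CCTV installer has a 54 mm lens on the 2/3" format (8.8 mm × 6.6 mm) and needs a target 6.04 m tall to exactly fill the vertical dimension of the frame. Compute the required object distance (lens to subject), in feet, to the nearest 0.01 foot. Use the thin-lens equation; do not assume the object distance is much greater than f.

W: 6.04 m = 6040 mm.
Magnification m = h/W = dᵢ/dₒ; combined with 1/f = 1/dₒ + 1/dᵢ this gives dₒ = f·(1 + W/h).
dₒ = 54 mm × (1 + 6040/6.6) = 54 × 916.1515 ≈ 49472.182 mm = 49472.182/304.8 ft = 162.31 ft.

162.31 ft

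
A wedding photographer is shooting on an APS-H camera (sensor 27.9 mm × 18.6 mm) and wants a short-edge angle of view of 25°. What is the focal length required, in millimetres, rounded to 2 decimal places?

From α = 2·arctan(h/2f) we get f = h / (2·tan(α/2)).
With h = 18.6 mm and α/2 = 12.5°, tan(α/2) ≈ 0.22169, so f ≈ 18.6 / 0.44339 ≈ 41.9496 mm.

41.95 mm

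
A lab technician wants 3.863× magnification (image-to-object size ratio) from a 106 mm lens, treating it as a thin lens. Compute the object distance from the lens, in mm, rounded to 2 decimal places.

133.44 mm

With m = dᵢ/dₒ and 1/f = 1/dₒ + 1/dᵢ, substituting dᵢ = m·dₒ gives 1/f = (1 + 1/m)/dₒ, hence dₒ = f·(1 + 1/m).
dₒ = 106 × (1 + 1/3.863) = 106 × 1.25887 ≈ 133.440 mm.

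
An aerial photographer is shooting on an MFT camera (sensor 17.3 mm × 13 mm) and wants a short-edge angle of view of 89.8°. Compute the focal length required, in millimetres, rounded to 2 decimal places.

6.52 mm

From α = 2·arctan(h/2f) we get f = h / (2·tan(α/2)).
With h = 13 mm and α/2 = 44.9°, tan(α/2) ≈ 0.99652, so f ≈ 13 / 1.99303 ≈ 6.5227 mm.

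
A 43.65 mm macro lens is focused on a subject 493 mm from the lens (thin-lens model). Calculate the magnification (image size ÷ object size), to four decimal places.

Thin lens: 1/f = 1/dₒ + 1/dᵢ → 1/dᵢ = 1/43.65 − 1/493 = 0.0208811 mm⁻¹, so dᵢ ≈ 47.8902 mm.
Magnification m = dᵢ/dₒ = 47.8902/493 ≈ 0.09714.

0.0971×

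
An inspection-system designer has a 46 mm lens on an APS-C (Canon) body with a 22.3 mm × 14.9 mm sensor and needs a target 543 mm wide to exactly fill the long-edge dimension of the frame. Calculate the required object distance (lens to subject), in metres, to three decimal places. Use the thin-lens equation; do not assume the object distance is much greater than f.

Magnification m = w/W = dᵢ/dₒ; combined with 1/f = 1/dₒ + 1/dᵢ this gives dₒ = f·(1 + W/w).
dₒ = 46 mm × (1 + 543/22.3) = 46 × 25.3498 ≈ 1166.090 mm = 1.16609 m.

1.166 m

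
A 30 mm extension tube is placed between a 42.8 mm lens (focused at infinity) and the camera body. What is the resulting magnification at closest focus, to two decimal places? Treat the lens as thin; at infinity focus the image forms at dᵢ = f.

The tube moves the image plane from f to f + e, so dᵢ = 42.8 + 30 = 72.8 mm. Focus is achieved when 1/f = 1/dₒ + 1/dᵢ, giving dₒ = 1/(1/f − 1/(f+e)).
Magnification m = dᵢ/dₒ = (f+e)·(1/f − 1/(f+e)) = e/f = 30/42.8 ≈ 0.7009.

0.70×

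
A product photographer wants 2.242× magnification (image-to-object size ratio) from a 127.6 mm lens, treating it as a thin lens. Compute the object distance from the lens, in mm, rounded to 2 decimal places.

184.51 mm

With m = dᵢ/dₒ and 1/f = 1/dₒ + 1/dᵢ, substituting dᵢ = m·dₒ gives 1/f = (1 + 1/m)/dₒ, hence dₒ = f·(1 + 1/m).
dₒ = 127.6 × (1 + 1/2.242) = 127.6 × 1.44603 ≈ 184.513 mm.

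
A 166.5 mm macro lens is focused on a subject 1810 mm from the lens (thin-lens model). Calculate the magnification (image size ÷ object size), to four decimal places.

0.1013×

Thin lens: 1/f = 1/dₒ + 1/dᵢ → 1/dᵢ = 1/166.5 − 1/1810 = 0.0054535 mm⁻¹, so dᵢ ≈ 183.3678 mm.
Magnification m = dᵢ/dₒ = 183.3678/1810 ≈ 0.10131.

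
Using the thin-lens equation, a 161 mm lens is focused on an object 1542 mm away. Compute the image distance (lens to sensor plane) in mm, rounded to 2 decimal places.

1/dᵢ = 1/f − 1/dₒ = 1/161 − 1/1542 = 0.0055627 mm⁻¹.
dᵢ = 1/0.0055627 ≈ 179.7697 mm.

179.77 mm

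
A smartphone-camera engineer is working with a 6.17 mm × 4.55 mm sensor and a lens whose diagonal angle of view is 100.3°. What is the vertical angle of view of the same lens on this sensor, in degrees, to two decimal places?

70.83°

Sensor diagonal = √(6.17² + 4.55²) = √58.7714 ≈ 7.6663 mm.
From the diagonal AOV: f = 7.6663 / (2·tan(50.15°)) = 7.6663 / 2.39622 ≈ 3.1993 mm.
Vertical AOV = 2·arctan(4.55 / (2 × 3.1993)) = 2·arctan(0.71109) ≈ 70.8326°.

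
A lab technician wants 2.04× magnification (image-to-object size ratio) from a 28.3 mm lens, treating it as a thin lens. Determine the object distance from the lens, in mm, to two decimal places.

With m = dᵢ/dₒ and 1/f = 1/dₒ + 1/dᵢ, substituting dᵢ = m·dₒ gives 1/f = (1 + 1/m)/dₒ, hence dₒ = f·(1 + 1/m).
dₒ = 28.3 × (1 + 1/2.04) = 28.3 × 1.49020 ≈ 42.173 mm.

42.17 mm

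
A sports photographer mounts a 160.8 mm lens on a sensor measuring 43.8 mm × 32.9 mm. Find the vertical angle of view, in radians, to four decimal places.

0.2039 rad

Angle of view α = 2·arctan(h/2f) with h = 32.9 mm and f = 160.8 mm.
h/2f = 0.10230; arctan(0.10230) ≈ 0.1019 rad, so α ≈ 0.2039 rad.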